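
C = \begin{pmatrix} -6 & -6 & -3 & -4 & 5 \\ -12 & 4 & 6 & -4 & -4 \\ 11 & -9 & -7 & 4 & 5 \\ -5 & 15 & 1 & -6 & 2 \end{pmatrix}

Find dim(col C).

Row reduce to echelon form.
R2 ← R2 − (2)·R1: [0, 16, 12, 4, -14]
R3 ← R3 + (11/6)·R1: [0, -20, -25/2, -10/3, 85/6]
R4 ← R4 − (5/6)·R1: [0, 20, 7/2, -8/3, -13/6]
R3 ← R3 + (5/4)·R2: [0, 0, 5/2, 5/3, -10/3]
R4 ← R4 − (5/4)·R2: [0, 0, -23/2, -23/3, 46/3]
R4 ← R4 + (23/5)·R3: [0, 0, 0, 0, 0]
Echelon form has 3 nonzero rows, so rank(C) = 3.
The column space has dimension equal to the rank: 3.

3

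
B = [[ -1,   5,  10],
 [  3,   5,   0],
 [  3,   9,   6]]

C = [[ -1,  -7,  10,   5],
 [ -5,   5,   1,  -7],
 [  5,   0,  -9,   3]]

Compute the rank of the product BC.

2

First compute BC:
[[ 26,  32, -95, -10],
 [-28,   4,  35, -20],
 [-18,  24, -15, -30]]
Now row reduce the product.
R2 ← R2 + (14/13)·R1: [0, 500/13, -875/13, -400/13]
R3 ← R3 + (9/13)·R1: [0, 600/13, -1050/13, -480/13]
R3 ← R3 − (6/5)·R2: [0, 0, 0, 0]
2 nonzero rows, so rank(BC) = 2.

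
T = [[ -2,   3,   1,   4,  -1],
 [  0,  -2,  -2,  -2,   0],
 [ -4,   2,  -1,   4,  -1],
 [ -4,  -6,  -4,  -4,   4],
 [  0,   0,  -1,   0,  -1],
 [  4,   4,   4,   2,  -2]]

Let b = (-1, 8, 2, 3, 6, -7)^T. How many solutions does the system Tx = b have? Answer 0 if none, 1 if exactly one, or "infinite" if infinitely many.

0

Row reduce the augmented matrix [T | b].
R3 ← R3 − (2)·R1: [0, -4, -3, -4, 1, 4]
R4 ← R4 − (2)·R1: [0, -12, -6, -12, 6, 5]
R6 ← R6 + (2)·R1: [0, 10, 6, 10, -4, -9]
R3 ← R3 − (2)·R2: [0, 0, 1, 0, 1, -12]
R4 ← R4 − (6)·R2: [0, 0, 6, 0, 6, -43]
R6 ← R6 + (5)·R2: [0, 0, -4, 0, -4, 31]
R4 ← R4 − (6)·R3: [0, 0, 0, 0, 0, 29]
R5 ← R5 + R3: [0, 0, 0, 0, 0, -6]
R6 ← R6 + (4)·R3: [0, 0, 0, 0, 0, -17]
R5 ← R5 + (6/29)·R4: [0, 0, 0, 0, 0, 0]
R6 ← R6 + (17/29)·R4: [0, 0, 0, 0, 0, 0]
The echelon form has 4 nonzero rows; the last pivot sits in the augmented column, so rank(T) = 3 but rank([T|b]) = 4.
Since the ranks differ, the system is inconsistent.
It has no solutions.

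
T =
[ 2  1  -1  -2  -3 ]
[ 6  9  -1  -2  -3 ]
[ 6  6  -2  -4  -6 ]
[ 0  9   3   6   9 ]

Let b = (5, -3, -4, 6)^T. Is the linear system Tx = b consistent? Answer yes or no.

no

Row reduce the augmented matrix [T | b].
R2 ← R2 − (3)·R1: [0, 6, 2, 4, 6, -18]
R3 ← R3 − (3)·R1: [0, 3, 1, 2, 3, -19]
R3 ← R3 − (1/2)·R2: [0, 0, 0, 0, 0, -10]
R4 ← R4 − (3/2)·R2: [0, 0, 0, 0, 0, 33]
R4 ← R4 + (33/10)·R3: [0, 0, 0, 0, 0, 0]
The echelon form has 3 nonzero rows; the last pivot sits in the augmented column, so rank(T) = 2 but rank([T|b]) = 3.
Since the ranks differ, the system is inconsistent.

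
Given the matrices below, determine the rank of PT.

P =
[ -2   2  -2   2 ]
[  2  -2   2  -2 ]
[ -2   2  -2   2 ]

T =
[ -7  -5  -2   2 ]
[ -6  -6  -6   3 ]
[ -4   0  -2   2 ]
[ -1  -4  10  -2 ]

First compute PT:
[[  8, -10,  16,  -6],
 [ -8,  10, -16,   6],
 [  8, -10,  16,  -6]]
Now row reduce the product.
R2 ← R2 + R1: [0, 0, 0, 0]
R3 ← R3 − R1: [0, 0, 0, 0]
1 nonzero row, so rank(PT) = 1.

1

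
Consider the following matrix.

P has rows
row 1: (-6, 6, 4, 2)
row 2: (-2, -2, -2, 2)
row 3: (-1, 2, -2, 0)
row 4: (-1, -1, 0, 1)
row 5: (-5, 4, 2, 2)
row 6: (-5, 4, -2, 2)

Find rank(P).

Row reduce to echelon form.
R2 ← R2 − (1/3)·R1: [0, -4, -10/3, 4/3]
R3 ← R3 − (1/6)·R1: [0, 1, -8/3, -1/3]
R4 ← R4 − (1/6)·R1: [0, -2, -2/3, 2/3]
R5 ← R5 − (5/6)·R1: [0, -1, -4/3, 1/3]
R6 ← R6 − (5/6)·R1: [0, -1, -16/3, 1/3]
R3 ← R3 + (1/4)·R2: [0, 0, -7/2, 0]
R4 ← R4 − (1/2)·R2: [0, 0, 1, 0]
R5 ← R5 − (1/4)·R2: [0, 0, -1/2, 0]
R6 ← R6 − (1/4)·R2: [0, 0, -9/2, 0]
R4 ← R4 + (2/7)·R3: [0, 0, 0, 0]
R5 ← R5 − (1/7)·R3: [0, 0, 0, 0]
R6 ← R6 − (9/7)·R3: [0, 0, 0, 0]
Echelon form has 3 nonzero rows, so rank(P) = 3.

3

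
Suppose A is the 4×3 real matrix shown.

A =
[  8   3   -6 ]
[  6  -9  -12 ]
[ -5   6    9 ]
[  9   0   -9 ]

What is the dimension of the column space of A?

Row reduce to echelon form.
R2 ← R2 − (3/4)·R1: [0, -45/4, -15/2]
R3 ← R3 + (5/8)·R1: [0, 63/8, 21/4]
R4 ← R4 − (9/8)·R1: [0, -27/8, -9/4]
R3 ← R3 + (7/10)·R2: [0, 0, 0]
R4 ← R4 − (3/10)·R2: [0, 0, 0]
Echelon form has 2 nonzero rows, so rank(A) = 2.
The column space has dimension equal to the rank: 2.

2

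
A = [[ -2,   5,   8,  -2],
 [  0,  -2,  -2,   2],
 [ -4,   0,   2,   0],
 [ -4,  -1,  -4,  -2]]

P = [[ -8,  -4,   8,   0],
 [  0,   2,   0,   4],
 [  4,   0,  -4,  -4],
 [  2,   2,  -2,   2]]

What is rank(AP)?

First compute AP:
[[ 44,  14, -44, -16],
 [ -4,   0,   4,   4],
 [ 40,  16, -40,  -8],
 [ 12,  10, -12,   8]]
Now row reduce the product.
R2 ← R2 + (1/11)·R1: [0, 14/11, 0, 28/11]
R3 ← R3 − (10/11)·R1: [0, 36/11, 0, 72/11]
R4 ← R4 − (3/11)·R1: [0, 68/11, 0, 136/11]
R3 ← R3 − (18/7)·R2: [0, 0, 0, 0]
R4 ← R4 − (34/7)·R2: [0, 0, 0, 0]
2 nonzero rows, so rank(AP) = 2.

2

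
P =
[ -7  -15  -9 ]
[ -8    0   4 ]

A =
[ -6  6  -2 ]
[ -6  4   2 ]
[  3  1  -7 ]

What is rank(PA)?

2

First compute PA:
[[105, -111,  47],
 [ 60, -44, -12]]
Now row reduce the product.
R2 ← R2 − (4/7)·R1: [0, 136/7, -272/7]
2 nonzero rows, so rank(PA) = 2.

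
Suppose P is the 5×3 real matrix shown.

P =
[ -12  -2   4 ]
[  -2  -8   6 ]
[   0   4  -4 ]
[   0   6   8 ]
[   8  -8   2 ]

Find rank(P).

3

Row reduce to echelon form.
R2 ← R2 − (1/6)·R1: [0, -23/3, 16/3]
R5 ← R5 + (2/3)·R1: [0, -28/3, 14/3]
R3 ← R3 + (12/23)·R2: [0, 0, -28/23]
R4 ← R4 + (18/23)·R2: [0, 0, 280/23]
R5 ← R5 − (28/23)·R2: [0, 0, -42/23]
R4 ← R4 + (10)·R3: [0, 0, 0]
R5 ← R5 − (3/2)·R3: [0, 0, 0]
Echelon form has 3 nonzero rows, so rank(P) = 3.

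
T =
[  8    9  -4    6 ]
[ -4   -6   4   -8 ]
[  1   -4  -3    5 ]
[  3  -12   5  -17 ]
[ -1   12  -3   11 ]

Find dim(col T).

3

Row reduce to echelon form.
R2 ← R2 + (1/2)·R1: [0, -3/2, 2, -5]
R3 ← R3 − (1/8)·R1: [0, -41/8, -5/2, 17/4]
R4 ← R4 − (3/8)·R1: [0, -123/8, 13/2, -77/4]
R5 ← R5 + (1/8)·R1: [0, 105/8, -7/2, 47/4]
R3 ← R3 − (41/12)·R2: [0, 0, -28/3, 64/3]
R4 ← R4 − (41/4)·R2: [0, 0, -14, 32]
R5 ← R5 + (35/4)·R2: [0, 0, 14, -32]
R4 ← R4 − (3/2)·R3: [0, 0, 0, 0]
R5 ← R5 + (3/2)·R3: [0, 0, 0, 0]
Echelon form has 3 nonzero rows, so rank(T) = 3.
The column space has dimension equal to the rank: 3.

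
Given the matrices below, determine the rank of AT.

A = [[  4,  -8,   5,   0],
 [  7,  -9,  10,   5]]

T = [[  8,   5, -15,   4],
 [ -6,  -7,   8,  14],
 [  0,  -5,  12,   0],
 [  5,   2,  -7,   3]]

2

First compute AT:
[[ 80,  51, -64, -96],
 [135,  58, -92, -83]]
Now row reduce the product.
R2 ← R2 − (27/16)·R1: [0, -449/16, 16, 79]
2 nonzero rows, so rank(AT) = 2.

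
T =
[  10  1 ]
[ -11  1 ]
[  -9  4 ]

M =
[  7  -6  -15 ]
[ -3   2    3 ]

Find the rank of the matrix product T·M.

First compute TM:
[[ 67, -58, -147],
 [-80,  68, 168],
 [-75,  62, 147]]
Now row reduce the product.
R2 ← R2 + (80/67)·R1: [0, -84/67, -504/67]
R3 ← R3 + (75/67)·R1: [0, -196/67, -1176/67]
R3 ← R3 − (7/3)·R2: [0, 0, 0]
2 nonzero rows, so rank(TM) = 2.

2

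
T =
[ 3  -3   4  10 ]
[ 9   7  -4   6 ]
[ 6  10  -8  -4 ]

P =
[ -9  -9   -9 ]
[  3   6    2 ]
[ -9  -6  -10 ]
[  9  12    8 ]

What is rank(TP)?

2

First compute TP:
[[ 18,  51,   7],
 [ 30,  57,  21],
 [ 12,   6,  14]]
Now row reduce the product.
R2 ← R2 − (5/3)·R1: [0, -28, 28/3]
R3 ← R3 − (2/3)·R1: [0, -28, 28/3]
R3 ← R3 − R2: [0, 0, 0]
2 nonzero rows, so rank(TP) = 2.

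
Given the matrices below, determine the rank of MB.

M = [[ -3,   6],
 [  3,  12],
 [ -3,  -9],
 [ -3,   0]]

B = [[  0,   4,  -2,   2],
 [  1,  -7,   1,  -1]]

First compute MB:
[[  6, -54,  12, -12],
 [ 12, -72,   6,  -6],
 [ -9,  51,  -3,   3],
 [  0, -12,   6,  -6]]
Now row reduce the product.
R2 ← R2 − (2)·R1: [0, 36, -18, 18]
R3 ← R3 + (3/2)·R1: [0, -30, 15, -15]
R3 ← R3 + (5/6)·R2: [0, 0, 0, 0]
R4 ← R4 + (1/3)·R2: [0, 0, 0, 0]
2 nonzero rows, so rank(MB) = 2.

2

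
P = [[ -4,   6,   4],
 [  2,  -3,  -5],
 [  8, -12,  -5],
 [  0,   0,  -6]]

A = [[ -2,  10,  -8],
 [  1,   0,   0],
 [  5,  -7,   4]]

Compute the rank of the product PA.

2

First compute PA:
[[ 34, -68,  48],
 [-32,  55, -36],
 [-53, 115, -84],
 [-30,  42, -24]]
Now row reduce the product.
R2 ← R2 + (16/17)·R1: [0, -9, 156/17]
R3 ← R3 + (53/34)·R1: [0, 9, -156/17]
R4 ← R4 + (15/17)·R1: [0, -18, 312/17]
R3 ← R3 + R2: [0, 0, 0]
R4 ← R4 − (2)·R2: [0, 0, 0]
2 nonzero rows, so rank(PA) = 2.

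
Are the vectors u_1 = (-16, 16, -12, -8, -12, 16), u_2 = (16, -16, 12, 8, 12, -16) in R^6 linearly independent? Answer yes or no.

no

Form the matrix with these vectors as rows and row reduce.
R2 ← R2 + R1: [0, 0, 0, 0, 0, 0]
1 nonzero row, so the 2 vectors span a space of dimension 1.
Since 1 < 2, the vectors are linearly dependent.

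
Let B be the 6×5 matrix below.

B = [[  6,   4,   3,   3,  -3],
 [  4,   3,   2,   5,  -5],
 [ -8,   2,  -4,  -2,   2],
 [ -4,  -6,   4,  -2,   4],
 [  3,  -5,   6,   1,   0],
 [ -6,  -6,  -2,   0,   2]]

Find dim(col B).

5

Row reduce to echelon form.
R2 ← R2 − (2/3)·R1: [0, 1/3, 0, 3, -3]
R3 ← R3 + (4/3)·R1: [0, 22/3, 0, 2, -2]
R4 ← R4 + (2/3)·R1: [0, -10/3, 6, 0, 2]
R5 ← R5 − (1/2)·R1: [0, -7, 9/2, -1/2, 3/2]
R6 ← R6 + R1: [0, -2, 1, 3, -1]
R3 ← R3 − (22)·R2: [0, 0, 0, -64, 64]
R4 ← R4 + (10)·R2: [0, 0, 6, 30, -28]
R5 ← R5 + (21)·R2: [0, 0, 9/2, 125/2, -123/2]
R6 ← R6 + (6)·R2: [0, 0, 1, 21, -19]
Swap R3 ↔ R4
R5 ← R5 − (3/4)·R3: [0, 0, 0, 40, -81/2]
R6 ← R6 − (1/6)·R3: [0, 0, 0, 16, -43/3]
R5 ← R5 + (5/8)·R4: [0, 0, 0, 0, -1/2]
R6 ← R6 + (1/4)·R4: [0, 0, 0, 0, 5/3]
R6 ← R6 + (10/3)·R5: [0, 0, 0, 0, 0]
Echelon form has 5 nonzero rows, so rank(B) = 5.
The column space has dimension equal to the rank: 5.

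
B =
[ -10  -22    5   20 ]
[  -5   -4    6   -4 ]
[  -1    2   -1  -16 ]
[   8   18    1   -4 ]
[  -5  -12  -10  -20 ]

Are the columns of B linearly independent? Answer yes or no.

no

Row reduce B to echelon form.
R2 ← R2 − (1/2)·R1: [0, 7, 7/2, -14]
R3 ← R3 − (1/10)·R1: [0, 21/5, -3/2, -18]
R4 ← R4 + (4/5)·R1: [0, 2/5, 5, 12]
R5 ← R5 − (1/2)·R1: [0, -1, -25/2, -30]
R3 ← R3 − (3/5)·R2: [0, 0, -18/5, -48/5]
R4 ← R4 − (2/35)·R2: [0, 0, 24/5, 64/5]
R5 ← R5 + (1/7)·R2: [0, 0, -12, -32]
R4 ← R4 + (4/3)·R3: [0, 0, 0, 0]
R5 ← R5 − (10/3)·R3: [0, 0, 0, 0]
3 pivots among 4 columns.
Only 3 < 4 pivot columns, so the columns are linearly dependent.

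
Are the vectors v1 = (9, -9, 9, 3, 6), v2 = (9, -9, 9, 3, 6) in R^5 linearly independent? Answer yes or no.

no

Form the matrix with these vectors as rows and row reduce.
R2 ← R2 − R1: [0, 0, 0, 0, 0]
1 nonzero row, so the 2 vectors span a space of dimension 1.
Since 1 < 2, the vectors are linearly dependent.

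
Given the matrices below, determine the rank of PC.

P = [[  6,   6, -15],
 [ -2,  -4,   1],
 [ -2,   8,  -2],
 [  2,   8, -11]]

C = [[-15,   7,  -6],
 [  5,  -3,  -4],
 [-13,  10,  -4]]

First compute PC:
[[135, -126,   0],
 [ -3,   8,  24],
 [ 96, -58, -12],
 [153, -120,   0]]
Now row reduce the product.
R2 ← R2 + (1/45)·R1: [0, 26/5, 24]
R3 ← R3 − (32/45)·R1: [0, 158/5, -12]
R4 ← R4 − (17/15)·R1: [0, 114/5, 0]
R3 ← R3 − (79/13)·R2: [0, 0, -2052/13]
R4 ← R4 − (57/13)·R2: [0, 0, -1368/13]
R4 ← R4 − (2/3)·R3: [0, 0, 0]
3 nonzero rows, so rank(PC) = 3.

3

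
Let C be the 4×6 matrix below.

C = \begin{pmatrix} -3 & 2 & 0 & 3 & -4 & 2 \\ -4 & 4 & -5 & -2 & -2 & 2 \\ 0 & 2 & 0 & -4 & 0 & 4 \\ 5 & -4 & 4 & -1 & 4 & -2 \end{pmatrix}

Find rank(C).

3

Row reduce to echelon form.
R2 ← R2 − (4/3)·R1: [0, 4/3, -5, -6, 10/3, -2/3]
R4 ← R4 + (5/3)·R1: [0, -2/3, 4, 4, -8/3, 4/3]
R3 ← R3 − (3/2)·R2: [0, 0, 15/2, 5, -5, 5]
R4 ← R4 + (1/2)·R2: [0, 0, 3/2, 1, -1, 1]
R4 ← R4 − (1/5)·R3: [0, 0, 0, 0, 0, 0]
Echelon form has 3 nonzero rows, so rank(C) = 3.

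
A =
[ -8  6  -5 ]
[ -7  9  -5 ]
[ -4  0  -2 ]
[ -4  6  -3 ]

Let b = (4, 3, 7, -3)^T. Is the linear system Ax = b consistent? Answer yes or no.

no

Row reduce the augmented matrix [A | b].
R2 ← R2 − (7/8)·R1: [0, 15/4, -5/8, -1/2]
R3 ← R3 − (1/2)·R1: [0, -3, 1/2, 5]
R4 ← R4 − (1/2)·R1: [0, 3, -1/2, -5]
R3 ← R3 + (4/5)·R2: [0, 0, 0, 23/5]
R4 ← R4 − (4/5)·R2: [0, 0, 0, -23/5]
R4 ← R4 + R3: [0, 0, 0, 0]
The echelon form has 3 nonzero rows; the last pivot sits in the augmented column, so rank(A) = 2 but rank([A|b]) = 3.
Since the ranks differ, the system is inconsistent.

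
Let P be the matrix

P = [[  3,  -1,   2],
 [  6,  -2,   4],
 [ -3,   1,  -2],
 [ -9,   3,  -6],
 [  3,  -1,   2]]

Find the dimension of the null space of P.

Row reduce to echelon form.
R2 ← R2 − (2)·R1: [0, 0, 0]
R3 ← R3 + R1: [0, 0, 0]
R4 ← R4 + (3)·R1: [0, 0, 0]
R5 ← R5 − R1: [0, 0, 0]
1 nonzero row, so rank(P) = 1.
P has 3 columns; by rank–nullity, nullity = 3 − 1 = 2.

2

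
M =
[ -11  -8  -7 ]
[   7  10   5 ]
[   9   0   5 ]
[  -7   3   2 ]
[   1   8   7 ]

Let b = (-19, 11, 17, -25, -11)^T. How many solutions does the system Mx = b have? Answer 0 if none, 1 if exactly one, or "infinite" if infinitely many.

1

Row reduce the augmented matrix [M | b].
R2 ← R2 + (7/11)·R1: [0, 54/11, 6/11, -12/11]
R3 ← R3 + (9/11)·R1: [0, -72/11, -8/11, 16/11]
R4 ← R4 − (7/11)·R1: [0, 89/11, 71/11, -142/11]
R5 ← R5 + (1/11)·R1: [0, 80/11, 70/11, -140/11]
R3 ← R3 + (4/3)·R2: [0, 0, 0, 0]
R4 ← R4 − (89/54)·R2: [0, 0, 50/9, -100/9]
R5 ← R5 − (40/27)·R2: [0, 0, 50/9, -100/9]
Swap R3 ↔ R4
R5 ← R5 − R3: [0, 0, 0, 0]
The echelon form has 3 nonzero rows, and every pivot lies in the first 3 columns, so rank(M) = rank([M|b]) = 3.
The system is consistent.
rank = 3 = number of unknowns, so the solution is unique.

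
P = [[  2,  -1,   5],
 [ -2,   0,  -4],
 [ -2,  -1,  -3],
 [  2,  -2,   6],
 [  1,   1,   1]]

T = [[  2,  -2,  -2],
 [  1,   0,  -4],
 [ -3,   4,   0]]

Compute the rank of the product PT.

2

First compute PT:
[[-12,  16,   0],
 [  8, -12,   4],
 [  4,  -8,   8],
 [-16,  20,   4],
 [  0,   2,  -6]]
Now row reduce the product.
R2 ← R2 + (2/3)·R1: [0, -4/3, 4]
R3 ← R3 + (1/3)·R1: [0, -8/3, 8]
R4 ← R4 − (4/3)·R1: [0, -4/3, 4]
R3 ← R3 − (2)·R2: [0, 0, 0]
R4 ← R4 − R2: [0, 0, 0]
R5 ← R5 + (3/2)·R2: [0, 0, 0]
2 nonzero rows, so rank(PT) = 2.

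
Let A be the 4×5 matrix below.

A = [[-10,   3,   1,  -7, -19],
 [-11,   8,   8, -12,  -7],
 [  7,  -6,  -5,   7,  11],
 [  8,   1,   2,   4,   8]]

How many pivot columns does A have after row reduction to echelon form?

4

Row reduce to echelon form.
R2 ← R2 − (11/10)·R1: [0, 47/10, 69/10, -43/10, 139/10]
R3 ← R3 + (7/10)·R1: [0, -39/10, -43/10, 21/10, -23/10]
R4 ← R4 + (4/5)·R1: [0, 17/5, 14/5, -8/5, -36/5]
R3 ← R3 + (39/47)·R2: [0, 0, 67/47, -69/47, 434/47]
R4 ← R4 − (34/47)·R2: [0, 0, -103/47, 71/47, -811/47]
R4 ← R4 + (103/67)·R3: [0, 0, 0, -50/67, -205/67]
Echelon form has 4 nonzero rows, so rank(A) = 4.
Each nonzero row contributes one pivot column: 4 pivot columns.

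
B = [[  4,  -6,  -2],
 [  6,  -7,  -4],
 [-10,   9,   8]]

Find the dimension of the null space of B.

1

Row reduce to echelon form.
R2 ← R2 − (3/2)·R1: [0, 2, -1]
R3 ← R3 + (5/2)·R1: [0, -6, 3]
R3 ← R3 + (3)·R2: [0, 0, 0]
2 nonzero rows, so rank(B) = 2.
B has 3 columns; by rank–nullity, nullity = 3 − 2 = 1.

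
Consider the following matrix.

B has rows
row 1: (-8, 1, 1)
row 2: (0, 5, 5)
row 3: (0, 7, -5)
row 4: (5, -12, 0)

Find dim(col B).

3

Row reduce to echelon form.
R4 ← R4 + (5/8)·R1: [0, -91/8, 5/8]
R3 ← R3 − (7/5)·R2: [0, 0, -12]
R4 ← R4 + (91/40)·R2: [0, 0, 12]
R4 ← R4 + R3: [0, 0, 0]
Echelon form has 3 nonzero rows, so rank(B) = 3.
The column space has dimension equal to the rank: 3.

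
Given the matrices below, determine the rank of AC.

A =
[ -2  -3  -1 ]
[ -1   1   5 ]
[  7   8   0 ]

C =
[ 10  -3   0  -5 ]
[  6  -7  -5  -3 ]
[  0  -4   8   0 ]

3

First compute AC:
[[-38,  31,   7,  19],
 [ -4, -24,  35,   2],
 [118, -77, -40, -59]]
Now row reduce the product.
R2 ← R2 − (2/19)·R1: [0, -518/19, 651/19, 0]
R3 ← R3 + (59/19)·R1: [0, 366/19, -347/19, 0]
R3 ← R3 + (183/259)·R2: [0, 0, 220/37, 0]
3 nonzero rows, so rank(AC) = 3.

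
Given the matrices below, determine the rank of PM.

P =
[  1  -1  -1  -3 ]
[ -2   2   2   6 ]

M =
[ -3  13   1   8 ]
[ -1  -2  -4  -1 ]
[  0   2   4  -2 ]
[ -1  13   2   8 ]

First compute PM:
[[  1, -26,  -5, -13],
 [ -2,  52,  10,  26]]
Now row reduce the product.
R2 ← R2 + (2)·R1: [0, 0, 0, 0]
1 nonzero row, so rank(PM) = 1.

1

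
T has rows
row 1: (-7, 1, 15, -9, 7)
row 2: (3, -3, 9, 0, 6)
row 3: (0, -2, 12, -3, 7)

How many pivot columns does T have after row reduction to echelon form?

Row reduce to echelon form.
R2 ← R2 + (3/7)·R1: [0, -18/7, 108/7, -27/7, 9]
R3 ← R3 − (7/9)·R2: [0, 0, 0, 0, 0]
Echelon form has 2 nonzero rows, so rank(T) = 2.
Each nonzero row contributes one pivot column: 2 pivot columns.

2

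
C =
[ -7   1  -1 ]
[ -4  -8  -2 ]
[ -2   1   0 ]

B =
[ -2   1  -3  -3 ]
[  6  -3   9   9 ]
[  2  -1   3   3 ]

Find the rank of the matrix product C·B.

1

First compute CB:
[[ 18,  -9,  27,  27],
 [-44,  22, -66, -66],
 [ 10,  -5,  15,  15]]
Now row reduce the product.
R2 ← R2 + (22/9)·R1: [0, 0, 0, 0]
R3 ← R3 − (5/9)·R1: [0, 0, 0, 0]
1 nonzero row, so rank(CB) = 1.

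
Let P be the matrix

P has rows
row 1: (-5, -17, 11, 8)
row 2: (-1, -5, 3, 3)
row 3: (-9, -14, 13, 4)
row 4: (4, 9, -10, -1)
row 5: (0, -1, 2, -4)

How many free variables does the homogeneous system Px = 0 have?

0

Row reduce to echelon form.
R2 ← R2 − (1/5)·R1: [0, -8/5, 4/5, 7/5]
R3 ← R3 − (9/5)·R1: [0, 83/5, -34/5, -52/5]
R4 ← R4 + (4/5)·R1: [0, -23/5, -6/5, 27/5]
R3 ← R3 + (83/8)·R2: [0, 0, 3/2, 33/8]
R4 ← R4 − (23/8)·R2: [0, 0, -7/2, 11/8]
R5 ← R5 − (5/8)·R2: [0, 0, 3/2, -39/8]
R4 ← R4 + (7/3)·R3: [0, 0, 0, 11]
R5 ← R5 − R3: [0, 0, 0, -9]
R5 ← R5 + (9/11)·R4: [0, 0, 0, 0]
4 nonzero rows, so rank(P) = 4.
P has 4 columns; by rank–nullity, nullity = 4 − 4 = 0.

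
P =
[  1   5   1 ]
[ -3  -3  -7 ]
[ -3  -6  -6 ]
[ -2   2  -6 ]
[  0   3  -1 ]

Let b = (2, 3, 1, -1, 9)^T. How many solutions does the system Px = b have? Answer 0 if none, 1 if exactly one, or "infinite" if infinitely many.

Row reduce the augmented matrix [P | b].
R2 ← R2 + (3)·R1: [0, 12, -4, 9]
R3 ← R3 + (3)·R1: [0, 9, -3, 7]
R4 ← R4 + (2)·R1: [0, 12, -4, 3]
R3 ← R3 − (3/4)·R2: [0, 0, 0, 1/4]
R4 ← R4 − R2: [0, 0, 0, -6]
R5 ← R5 − (1/4)·R2: [0, 0, 0, 27/4]
R4 ← R4 + (24)·R3: [0, 0, 0, 0]
R5 ← R5 − (27)·R3: [0, 0, 0, 0]
The echelon form has 3 nonzero rows; the last pivot sits in the augmented column, so rank(P) = 2 but rank([P|b]) = 3.
Since the ranks differ, the system is inconsistent.
It has no solutions.

0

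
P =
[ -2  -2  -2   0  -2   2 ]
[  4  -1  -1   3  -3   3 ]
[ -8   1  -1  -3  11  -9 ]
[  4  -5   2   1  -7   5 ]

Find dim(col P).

4

Row reduce to echelon form.
R2 ← R2 + (2)·R1: [0, -5, -5, 3, -7, 7]
R3 ← R3 − (4)·R1: [0, 9, 7, -3, 19, -17]
R4 ← R4 + (2)·R1: [0, -9, -2, 1, -11, 9]
R3 ← R3 + (9/5)·R2: [0, 0, -2, 12/5, 32/5, -22/5]
R4 ← R4 − (9/5)·R2: [0, 0, 7, -22/5, 8/5, -18/5]
R4 ← R4 + (7/2)·R3: [0, 0, 0, 4, 24, -19]
Echelon form has 4 nonzero rows, so rank(P) = 4.
The column space has dimension equal to the rank: 4.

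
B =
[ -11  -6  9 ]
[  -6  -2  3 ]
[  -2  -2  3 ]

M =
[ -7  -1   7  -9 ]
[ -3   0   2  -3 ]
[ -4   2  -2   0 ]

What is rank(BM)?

First compute BM:
[[ 59,  29, -107, 117],
 [ 36,  12, -52,  60],
 [  8,   8, -24,  24]]
Now row reduce the product.
R2 ← R2 − (36/59)·R1: [0, -336/59, 784/59, -672/59]
R3 ← R3 − (8/59)·R1: [0, 240/59, -560/59, 480/59]
R3 ← R3 + (5/7)·R2: [0, 0, 0, 0]
2 nonzero rows, so rank(BM) = 2.

2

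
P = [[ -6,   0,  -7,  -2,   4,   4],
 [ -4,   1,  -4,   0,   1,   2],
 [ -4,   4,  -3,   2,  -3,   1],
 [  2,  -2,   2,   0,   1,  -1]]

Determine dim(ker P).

3

Row reduce to echelon form.
R2 ← R2 − (2/3)·R1: [0, 1, 2/3, 4/3, -5/3, -2/3]
R3 ← R3 − (2/3)·R1: [0, 4, 5/3, 10/3, -17/3, -5/3]
R4 ← R4 + (1/3)·R1: [0, -2, -1/3, -2/3, 7/3, 1/3]
R3 ← R3 − (4)·R2: [0, 0, -1, -2, 1, 1]
R4 ← R4 + (2)·R2: [0, 0, 1, 2, -1, -1]
R4 ← R4 + R3: [0, 0, 0, 0, 0, 0]
3 nonzero rows, so rank(P) = 3.
P has 6 columns; by rank–nullity, nullity = 6 − 3 = 3.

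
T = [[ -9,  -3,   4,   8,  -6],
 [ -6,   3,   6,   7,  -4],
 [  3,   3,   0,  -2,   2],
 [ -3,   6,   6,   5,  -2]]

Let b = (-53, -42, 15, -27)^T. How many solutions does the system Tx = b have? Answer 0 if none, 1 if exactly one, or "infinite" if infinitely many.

Row reduce the augmented matrix [T | b].
R2 ← R2 − (2/3)·R1: [0, 5, 10/3, 5/3, 0, -20/3]
R3 ← R3 + (1/3)·R1: [0, 2, 4/3, 2/3, 0, -8/3]
R4 ← R4 − (1/3)·R1: [0, 7, 14/3, 7/3, 0, -28/3]
R3 ← R3 − (2/5)·R2: [0, 0, 0, 0, 0, 0]
R4 ← R4 − (7/5)·R2: [0, 0, 0, 0, 0, 0]
The echelon form has 2 nonzero rows, and every pivot lies in the first 5 columns, so rank(T) = rank([T|b]) = 2.
The system is consistent.
rank = 2 < 5 unknowns, so there are infinitely many solutions.

infinite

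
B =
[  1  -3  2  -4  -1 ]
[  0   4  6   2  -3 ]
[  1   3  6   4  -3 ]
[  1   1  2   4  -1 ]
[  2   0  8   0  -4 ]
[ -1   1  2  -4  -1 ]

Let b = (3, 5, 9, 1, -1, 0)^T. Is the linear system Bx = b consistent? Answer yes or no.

Row reduce the augmented matrix [B | b].
R3 ← R3 − R1: [0, 6, 4, 8, -2, 6]
R4 ← R4 − R1: [0, 4, 0, 8, 0, -2]
R5 ← R5 − (2)·R1: [0, 6, 4, 8, -2, -7]
R6 ← R6 + R1: [0, -2, 4, -8, -2, 3]
R3 ← R3 − (3/2)·R2: [0, 0, -5, 5, 5/2, -3/2]
R4 ← R4 − R2: [0, 0, -6, 6, 3, -7]
R5 ← R5 − (3/2)·R2: [0, 0, -5, 5, 5/2, -29/2]
R6 ← R6 + (1/2)·R2: [0, 0, 7, -7, -7/2, 11/2]
R4 ← R4 − (6/5)·R3: [0, 0, 0, 0, 0, -26/5]
R5 ← R5 − R3: [0, 0, 0, 0, 0, -13]
R6 ← R6 + (7/5)·R3: [0, 0, 0, 0, 0, 17/5]
R5 ← R5 − (5/2)·R4: [0, 0, 0, 0, 0, 0]
R6 ← R6 + (17/26)·R4: [0, 0, 0, 0, 0, 0]
The echelon form has 4 nonzero rows; the last pivot sits in the augmented column, so rank(B) = 3 but rank([B|b]) = 4.
Since the ranks differ, the system is inconsistent.

no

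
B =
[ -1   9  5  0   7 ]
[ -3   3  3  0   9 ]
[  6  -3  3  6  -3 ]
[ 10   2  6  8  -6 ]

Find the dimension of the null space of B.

2

Row reduce to echelon form.
R2 ← R2 − (3)·R1: [0, -24, -12, 0, -12]
R3 ← R3 + (6)·R1: [0, 51, 33, 6, 39]
R4 ← R4 + (10)·R1: [0, 92, 56, 8, 64]
R3 ← R3 + (17/8)·R2: [0, 0, 15/2, 6, 27/2]
R4 ← R4 + (23/6)·R2: [0, 0, 10, 8, 18]
R4 ← R4 − (4/3)·R3: [0, 0, 0, 0, 0]
3 nonzero rows, so rank(B) = 3.
B has 5 columns; by rank–nullity, nullity = 5 − 3 = 2.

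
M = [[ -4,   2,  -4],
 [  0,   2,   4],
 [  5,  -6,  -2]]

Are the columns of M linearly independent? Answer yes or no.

Row reduce M to echelon form.
R3 ← R3 + (5/4)·R1: [0, -7/2, -7]
R3 ← R3 + (7/4)·R2: [0, 0, 0]
2 pivots among 3 columns.
Only 2 < 3 pivot columns, so the columns are linearly dependent.

no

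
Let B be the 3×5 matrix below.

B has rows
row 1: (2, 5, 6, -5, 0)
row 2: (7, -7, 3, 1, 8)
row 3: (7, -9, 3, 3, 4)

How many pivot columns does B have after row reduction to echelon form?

Row reduce to echelon form.
R2 ← R2 − (7/2)·R1: [0, -49/2, -18, 37/2, 8]
R3 ← R3 − (7/2)·R1: [0, -53/2, -18, 41/2, 4]
R3 ← R3 − (53/49)·R2: [0, 0, 72/49, 24/49, -228/49]
Echelon form has 3 nonzero rows, so rank(B) = 3.
Each nonzero row contributes one pivot column: 3 pivot columns.

3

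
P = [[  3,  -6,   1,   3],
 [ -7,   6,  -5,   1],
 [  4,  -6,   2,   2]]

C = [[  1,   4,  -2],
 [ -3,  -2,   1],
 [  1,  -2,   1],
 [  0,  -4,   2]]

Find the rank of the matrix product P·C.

2

First compute PC:
[[ 22,  10,  -5],
 [-30, -34,  17],
 [ 24,  16,  -8]]
Now row reduce the product.
R2 ← R2 + (15/11)·R1: [0, -224/11, 112/11]
R3 ← R3 − (12/11)·R1: [0, 56/11, -28/11]
R3 ← R3 + (1/4)·R2: [0, 0, 0]
2 nonzero rows, so rank(PC) = 2.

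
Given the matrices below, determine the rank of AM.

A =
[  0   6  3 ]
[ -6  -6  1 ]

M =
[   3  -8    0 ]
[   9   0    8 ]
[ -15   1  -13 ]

First compute AM:
[[  9,   3,   9],
 [-87,  49, -61]]
Now row reduce the product.
R2 ← R2 + (29/3)·R1: [0, 78, 26]
2 nonzero rows, so rank(AM) = 2.

2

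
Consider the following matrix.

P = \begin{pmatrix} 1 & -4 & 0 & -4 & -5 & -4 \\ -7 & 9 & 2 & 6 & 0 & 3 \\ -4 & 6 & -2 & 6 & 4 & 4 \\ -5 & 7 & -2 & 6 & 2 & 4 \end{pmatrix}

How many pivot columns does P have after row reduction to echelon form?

4

Row reduce to echelon form.
R2 ← R2 + (7)·R1: [0, -19, 2, -22, -35, -25]
R3 ← R3 + (4)·R1: [0, -10, -2, -10, -16, -12]
R4 ← R4 + (5)·R1: [0, -13, -2, -14, -23, -16]
R3 ← R3 − (10/19)·R2: [0, 0, -58/19, 30/19, 46/19, 22/19]
R4 ← R4 − (13/19)·R2: [0, 0, -64/19, 20/19, 18/19, 21/19]
R4 ← R4 − (32/29)·R3: [0, 0, 0, -20/29, -50/29, -5/29]
Echelon form has 4 nonzero rows, so rank(P) = 4.
Each nonzero row contributes one pivot column: 4 pivot columns.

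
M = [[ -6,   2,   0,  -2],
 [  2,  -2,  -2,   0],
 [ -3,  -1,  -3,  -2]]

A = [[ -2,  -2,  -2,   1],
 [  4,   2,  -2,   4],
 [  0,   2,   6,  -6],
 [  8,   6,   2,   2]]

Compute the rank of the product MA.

First compute MA:
[[  4,   4,   4,  -2],
 [-12, -12, -12,   6],
 [-14, -14, -14,   7]]
Now row reduce the product.
R2 ← R2 + (3)·R1: [0, 0, 0, 0]
R3 ← R3 + (7/2)·R1: [0, 0, 0, 0]
1 nonzero row, so rank(MA) = 1.

1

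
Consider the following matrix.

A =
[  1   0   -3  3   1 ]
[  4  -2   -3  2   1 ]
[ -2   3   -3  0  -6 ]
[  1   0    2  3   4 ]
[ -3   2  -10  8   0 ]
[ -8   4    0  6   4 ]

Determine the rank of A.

5

Row reduce to echelon form.
R2 ← R2 − (4)·R1: [0, -2, 9, -10, -3]
R3 ← R3 + (2)·R1: [0, 3, -9, 6, -4]
R4 ← R4 − R1: [0, 0, 5, 0, 3]
R5 ← R5 + (3)·R1: [0, 2, -19, 17, 3]
R6 ← R6 + (8)·R1: [0, 4, -24, 30, 12]
R3 ← R3 + (3/2)·R2: [0, 0, 9/2, -9, -17/2]
R5 ← R5 + R2: [0, 0, -10, 7, 0]
R6 ← R6 + (2)·R2: [0, 0, -6, 10, 6]
R4 ← R4 − (10/9)·R3: [0, 0, 0, 10, 112/9]
R5 ← R5 + (20/9)·R3: [0, 0, 0, -13, -170/9]
R6 ← R6 + (4/3)·R3: [0, 0, 0, -2, -16/3]
R5 ← R5 + (13/10)·R4: [0, 0, 0, 0, -122/45]
R6 ← R6 + (1/5)·R4: [0, 0, 0, 0, -128/45]
R6 ← R6 − (64/61)·R5: [0, 0, 0, 0, 0]
Echelon form has 5 nonzero rows, so rank(A) = 5.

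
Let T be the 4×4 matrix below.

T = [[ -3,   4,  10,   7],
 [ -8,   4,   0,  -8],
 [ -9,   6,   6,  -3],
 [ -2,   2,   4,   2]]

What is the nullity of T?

Row reduce to echelon form.
R2 ← R2 − (8/3)·R1: [0, -20/3, -80/3, -80/3]
R3 ← R3 − (3)·R1: [0, -6, -24, -24]
R4 ← R4 − (2/3)·R1: [0, -2/3, -8/3, -8/3]
R3 ← R3 − (9/10)·R2: [0, 0, 0, 0]
R4 ← R4 − (1/10)·R2: [0, 0, 0, 0]
2 nonzero rows, so rank(T) = 2.
T has 4 columns; by rank–nullity, nullity = 4 − 2 = 2.

2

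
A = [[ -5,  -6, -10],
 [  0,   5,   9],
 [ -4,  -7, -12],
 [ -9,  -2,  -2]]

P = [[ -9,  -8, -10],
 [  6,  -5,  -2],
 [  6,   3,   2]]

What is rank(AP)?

First compute AP:
[[-51,  40,  42],
 [ 84,   2,   8],
 [-78,  31,  30],
 [ 57,  76,  90]]
Now row reduce the product.
R2 ← R2 + (28/17)·R1: [0, 1154/17, 1312/17]
R3 ← R3 − (26/17)·R1: [0, -513/17, -582/17]
R4 ← R4 + (19/17)·R1: [0, 2052/17, 2328/17]
R3 ← R3 + (513/1154)·R2: [0, 0, 42/577]
R4 ← R4 − (1026/577)·R2: [0, 0, -168/577]
R4 ← R4 + (4)·R3: [0, 0, 0]
3 nonzero rows, so rank(AP) = 3.

3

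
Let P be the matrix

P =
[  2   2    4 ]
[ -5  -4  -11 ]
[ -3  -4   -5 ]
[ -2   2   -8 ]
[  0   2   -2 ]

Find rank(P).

Row reduce to echelon form.
R2 ← R2 + (5/2)·R1: [0, 1, -1]
R3 ← R3 + (3/2)·R1: [0, -1, 1]
R4 ← R4 + R1: [0, 4, -4]
R3 ← R3 + R2: [0, 0, 0]
R4 ← R4 − (4)·R2: [0, 0, 0]
R5 ← R5 − (2)·R2: [0, 0, 0]
Echelon form has 2 nonzero rows, so rank(P) = 2.

2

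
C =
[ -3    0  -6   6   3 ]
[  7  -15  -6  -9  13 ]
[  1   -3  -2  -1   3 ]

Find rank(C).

Row reduce to echelon form.
R2 ← R2 + (7/3)·R1: [0, -15, -20, 5, 20]
R3 ← R3 + (1/3)·R1: [0, -3, -4, 1, 4]
R3 ← R3 − (1/5)·R2: [0, 0, 0, 0, 0]
Echelon form has 2 nonzero rows, so rank(C) = 2.

2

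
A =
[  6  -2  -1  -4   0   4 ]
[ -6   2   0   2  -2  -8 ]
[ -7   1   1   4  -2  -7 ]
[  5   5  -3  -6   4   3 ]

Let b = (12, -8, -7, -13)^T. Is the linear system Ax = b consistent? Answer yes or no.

Row reduce the augmented matrix [A | b].
R2 ← R2 + R1: [0, 0, -1, -2, -2, -4, 4]
R3 ← R3 + (7/6)·R1: [0, -4/3, -1/6, -2/3, -2, -7/3, 7]
R4 ← R4 − (5/6)·R1: [0, 20/3, -13/6, -8/3, 4, -1/3, -23]
Swap R2 ↔ R3
R4 ← R4 + (5)·R2: [0, 0, -3, -6, -6, -12, 12]
R4 ← R4 − (3)·R3: [0, 0, 0, 0, 0, 0, 0]
The echelon form has 3 nonzero rows, and every pivot lies in the first 6 columns, so rank(A) = rank([A|b]) = 3.
The system is consistent.

yes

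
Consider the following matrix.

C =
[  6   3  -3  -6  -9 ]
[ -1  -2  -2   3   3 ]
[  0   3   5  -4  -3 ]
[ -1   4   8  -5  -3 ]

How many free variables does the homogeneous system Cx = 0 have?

3

Row reduce to echelon form.
R2 ← R2 + (1/6)·R1: [0, -3/2, -5/2, 2, 3/2]
R4 ← R4 + (1/6)·R1: [0, 9/2, 15/2, -6, -9/2]
R3 ← R3 + (2)·R2: [0, 0, 0, 0, 0]
R4 ← R4 + (3)·R2: [0, 0, 0, 0, 0]
2 nonzero rows, so rank(C) = 2.
C has 5 columns; by rank–nullity, nullity = 5 − 2 = 3.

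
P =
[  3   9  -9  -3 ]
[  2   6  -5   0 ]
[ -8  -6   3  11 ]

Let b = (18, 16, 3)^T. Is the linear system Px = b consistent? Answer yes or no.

Row reduce the augmented matrix [P | b].
R2 ← R2 − (2/3)·R1: [0, 0, 1, 2, 4]
R3 ← R3 + (8/3)·R1: [0, 18, -21, 3, 51]
Swap R2 ↔ R3
The echelon form has 3 nonzero rows, and every pivot lies in the first 4 columns, so rank(P) = rank([P|b]) = 3.
The system is consistent.

yes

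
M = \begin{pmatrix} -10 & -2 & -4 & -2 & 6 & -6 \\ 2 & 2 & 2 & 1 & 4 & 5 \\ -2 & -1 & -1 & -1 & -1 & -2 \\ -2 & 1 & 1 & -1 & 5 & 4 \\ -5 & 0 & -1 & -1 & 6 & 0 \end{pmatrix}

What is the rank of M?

3

Row reduce to echelon form.
R2 ← R2 + (1/5)·R1: [0, 8/5, 6/5, 3/5, 26/5, 19/5]
R3 ← R3 − (1/5)·R1: [0, -3/5, -1/5, -3/5, -11/5, -4/5]
R4 ← R4 − (1/5)·R1: [0, 7/5, 9/5, -3/5, 19/5, 26/5]
R5 ← R5 − (1/2)·R1: [0, 1, 1, 0, 3, 3]
R3 ← R3 + (3/8)·R2: [0, 0, 1/4, -3/8, -1/4, 5/8]
R4 ← R4 − (7/8)·R2: [0, 0, 3/4, -9/8, -3/4, 15/8]
R5 ← R5 − (5/8)·R2: [0, 0, 1/4, -3/8, -1/4, 5/8]
R4 ← R4 − (3)·R3: [0, 0, 0, 0, 0, 0]
R5 ← R5 − R3: [0, 0, 0, 0, 0, 0]
Echelon form has 3 nonzero rows, so rank(M) = 3.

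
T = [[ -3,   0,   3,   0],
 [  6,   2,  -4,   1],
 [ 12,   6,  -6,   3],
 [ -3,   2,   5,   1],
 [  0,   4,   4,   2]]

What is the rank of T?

2

Row reduce to echelon form.
R2 ← R2 + (2)·R1: [0, 2, 2, 1]
R3 ← R3 + (4)·R1: [0, 6, 6, 3]
R4 ← R4 − R1: [0, 2, 2, 1]
R3 ← R3 − (3)·R2: [0, 0, 0, 0]
R4 ← R4 − R2: [0, 0, 0, 0]
R5 ← R5 − (2)·R2: [0, 0, 0, 0]
Echelon form has 2 nonzero rows, so rank(T) = 2.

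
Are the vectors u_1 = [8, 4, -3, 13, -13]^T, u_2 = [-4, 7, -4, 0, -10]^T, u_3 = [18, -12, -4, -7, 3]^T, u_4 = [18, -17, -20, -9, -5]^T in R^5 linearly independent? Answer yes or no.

yes

Form the matrix with these vectors as rows and row reduce.
R2 ← R2 + (1/2)·R1: [0, 9, -11/2, 13/2, -33/2]
R3 ← R3 − (9/4)·R1: [0, -21, 11/4, -145/4, 129/4]
R4 ← R4 − (9/4)·R1: [0, -26, -53/4, -153/4, 97/4]
R3 ← R3 + (7/3)·R2: [0, 0, -121/12, -253/12, -25/4]
R4 ← R4 + (26/9)·R2: [0, 0, -1049/36, -701/36, -281/12]
R4 ← R4 − (1049/363)·R3: [0, 0, 0, 456/11, -648/121]
4 nonzero rows, so the 4 vectors span a space of dimension 4.
Since 4 = 4, the vectors are linearly independent.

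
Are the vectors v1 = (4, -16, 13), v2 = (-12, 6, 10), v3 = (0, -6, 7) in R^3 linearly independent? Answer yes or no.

Form the matrix with these vectors as rows and row reduce.
R2 ← R2 + (3)·R1: [0, -42, 49]
R3 ← R3 − (1/7)·R2: [0, 0, 0]
2 nonzero rows, so the 3 vectors span a space of dimension 2.
Since 2 < 3, the vectors are linearly dependent.

no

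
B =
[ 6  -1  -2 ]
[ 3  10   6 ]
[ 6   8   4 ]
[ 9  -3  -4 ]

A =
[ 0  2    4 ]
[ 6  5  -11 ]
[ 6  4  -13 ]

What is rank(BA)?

2

First compute BA:
[[-18,  -1,  61],
 [ 96,  80, -176],
 [ 72,  68, -116],
 [-42, -13, 121]]
Now row reduce the product.
R2 ← R2 + (16/3)·R1: [0, 224/3, 448/3]
R3 ← R3 + (4)·R1: [0, 64, 128]
R4 ← R4 − (7/3)·R1: [0, -32/3, -64/3]
R3 ← R3 − (6/7)·R2: [0, 0, 0]
R4 ← R4 + (1/7)·R2: [0, 0, 0]
2 nonzero rows, so rank(BA) = 2.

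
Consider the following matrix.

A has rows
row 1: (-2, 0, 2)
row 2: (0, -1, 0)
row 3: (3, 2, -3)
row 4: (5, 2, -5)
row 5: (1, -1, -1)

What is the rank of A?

Row reduce to echelon form.
R3 ← R3 + (3/2)·R1: [0, 2, 0]
R4 ← R4 + (5/2)·R1: [0, 2, 0]
R5 ← R5 + (1/2)·R1: [0, -1, 0]
R3 ← R3 + (2)·R2: [0, 0, 0]
R4 ← R4 + (2)·R2: [0, 0, 0]
R5 ← R5 − R2: [0, 0, 0]
Echelon form has 2 nonzero rows, so rank(A) = 2.

2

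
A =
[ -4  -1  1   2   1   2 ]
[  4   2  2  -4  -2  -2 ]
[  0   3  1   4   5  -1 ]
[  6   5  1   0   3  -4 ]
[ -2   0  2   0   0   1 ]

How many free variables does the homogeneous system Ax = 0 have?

3

Row reduce to echelon form.
R2 ← R2 + R1: [0, 1, 3, -2, -1, 0]
R4 ← R4 + (3/2)·R1: [0, 7/2, 5/2, 3, 9/2, -1]
R5 ← R5 − (1/2)·R1: [0, 1/2, 3/2, -1, -1/2, 0]
R3 ← R3 − (3)·R2: [0, 0, -8, 10, 8, -1]
R4 ← R4 − (7/2)·R2: [0, 0, -8, 10, 8, -1]
R5 ← R5 − (1/2)·R2: [0, 0, 0, 0, 0, 0]
R4 ← R4 − R3: [0, 0, 0, 0, 0, 0]
3 nonzero rows, so rank(A) = 3.
A has 6 columns; by rank–nullity, nullity = 6 − 3 = 3.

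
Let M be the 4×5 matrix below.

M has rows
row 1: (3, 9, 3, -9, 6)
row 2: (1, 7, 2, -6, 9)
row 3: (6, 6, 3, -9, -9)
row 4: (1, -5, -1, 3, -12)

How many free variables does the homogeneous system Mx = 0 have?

3

Row reduce to echelon form.
R2 ← R2 − (1/3)·R1: [0, 4, 1, -3, 7]
R3 ← R3 − (2)·R1: [0, -12, -3, 9, -21]
R4 ← R4 − (1/3)·R1: [0, -8, -2, 6, -14]
R3 ← R3 + (3)·R2: [0, 0, 0, 0, 0]
R4 ← R4 + (2)·R2: [0, 0, 0, 0, 0]
2 nonzero rows, so rank(M) = 2.
M has 5 columns; by rank–nullity, nullity = 5 − 2 = 3.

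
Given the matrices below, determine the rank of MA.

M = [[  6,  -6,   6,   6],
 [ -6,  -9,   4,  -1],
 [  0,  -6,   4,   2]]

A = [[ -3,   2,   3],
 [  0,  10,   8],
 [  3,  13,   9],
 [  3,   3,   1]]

First compute MA:
[[ 18,  48,  30],
 [ 27, -53, -55],
 [ 18,  -2, -10]]
Now row reduce the product.
R2 ← R2 − (3/2)·R1: [0, -125, -100]
R3 ← R3 − R1: [0, -50, -40]
R3 ← R3 − (2/5)·R2: [0, 0, 0]
2 nonzero rows, so rank(MA) = 2.

2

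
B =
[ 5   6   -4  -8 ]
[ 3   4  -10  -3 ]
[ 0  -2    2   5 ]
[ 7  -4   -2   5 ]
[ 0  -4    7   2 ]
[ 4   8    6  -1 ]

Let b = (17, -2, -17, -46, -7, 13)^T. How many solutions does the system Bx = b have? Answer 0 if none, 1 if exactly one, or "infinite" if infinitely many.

Row reduce the augmented matrix [B | b].
R2 ← R2 − (3/5)·R1: [0, 2/5, -38/5, 9/5, -61/5]
R4 ← R4 − (7/5)·R1: [0, -62/5, 18/5, 81/5, -349/5]
R6 ← R6 − (4/5)·R1: [0, 16/5, 46/5, 27/5, -3/5]
R3 ← R3 + (5)·R2: [0, 0, -36, 14, -78]
R4 ← R4 + (31)·R2: [0, 0, -232, 72, -448]
R5 ← R5 + (10)·R2: [0, 0, -69, 20, -129]
R6 ← R6 − (8)·R2: [0, 0, 70, -9, 97]
R4 ← R4 − (58/9)·R3: [0, 0, 0, -164/9, 164/3]
R5 ← R5 − (23/12)·R3: [0, 0, 0, -41/6, 41/2]
R6 ← R6 + (35/18)·R3: [0, 0, 0, 164/9, -164/3]
R5 ← R5 − (3/8)·R4: [0, 0, 0, 0, 0]
R6 ← R6 + R4: [0, 0, 0, 0, 0]
The echelon form has 4 nonzero rows, and every pivot lies in the first 4 columns, so rank(B) = rank([B|b]) = 4.
The system is consistent.
rank = 4 = number of unknowns, so the solution is unique.

1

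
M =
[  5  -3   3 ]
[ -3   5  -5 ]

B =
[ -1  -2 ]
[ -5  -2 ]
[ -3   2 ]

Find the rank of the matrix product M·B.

First compute MB:
[[  1,   2],
 [ -7, -14]]
Now row reduce the product.
R2 ← R2 + (7)·R1: [0, 0]
1 nonzero row, so rank(MB) = 1.

1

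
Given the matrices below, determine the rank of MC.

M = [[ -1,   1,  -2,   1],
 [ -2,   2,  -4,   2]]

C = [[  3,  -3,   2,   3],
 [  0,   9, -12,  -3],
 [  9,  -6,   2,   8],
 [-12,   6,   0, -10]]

First compute MC:
[[-33,  30, -18, -32],
 [-66,  60, -36, -64]]
Now row reduce the product.
R2 ← R2 − (2)·R1: [0, 0, 0, 0]
1 nonzero row, so rank(MC) = 1.

1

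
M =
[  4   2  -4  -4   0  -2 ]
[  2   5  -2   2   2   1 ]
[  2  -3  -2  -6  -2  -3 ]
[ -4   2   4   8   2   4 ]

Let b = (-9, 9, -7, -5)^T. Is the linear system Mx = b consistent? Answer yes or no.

no

Row reduce the augmented matrix [M | b].
R2 ← R2 − (1/2)·R1: [0, 4, 0, 4, 2, 2, 27/2]
R3 ← R3 − (1/2)·R1: [0, -4, 0, -4, -2, -2, -5/2]
R4 ← R4 + R1: [0, 4, 0, 4, 2, 2, -14]
R3 ← R3 + R2: [0, 0, 0, 0, 0, 0, 11]
R4 ← R4 − R2: [0, 0, 0, 0, 0, 0, -55/2]
R4 ← R4 + (5/2)·R3: [0, 0, 0, 0, 0, 0, 0]
The echelon form has 3 nonzero rows; the last pivot sits in the augmented column, so rank(M) = 2 but rank([M|b]) = 3.
Since the ranks differ, the system is inconsistent.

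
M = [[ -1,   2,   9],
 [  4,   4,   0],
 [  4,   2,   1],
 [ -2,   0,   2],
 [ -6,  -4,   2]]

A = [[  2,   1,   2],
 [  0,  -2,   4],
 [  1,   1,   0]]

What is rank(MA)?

First compute MA:
[[  7,   4,   6],
 [  8,  -4,  24],
 [  9,   1,  16],
 [ -2,   0,  -4],
 [-10,   4, -28]]
Now row reduce the product.
R2 ← R2 − (8/7)·R1: [0, -60/7, 120/7]
R3 ← R3 − (9/7)·R1: [0, -29/7, 58/7]
R4 ← R4 + (2/7)·R1: [0, 8/7, -16/7]
R5 ← R5 + (10/7)·R1: [0, 68/7, -136/7]
R3 ← R3 − (29/60)·R2: [0, 0, 0]
R4 ← R4 + (2/15)·R2: [0, 0, 0]
R5 ← R5 + (17/15)·R2: [0, 0, 0]
2 nonzero rows, so rank(MA) = 2.

2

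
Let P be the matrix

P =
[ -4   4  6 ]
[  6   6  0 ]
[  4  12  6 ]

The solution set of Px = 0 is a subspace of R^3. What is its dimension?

1

Row reduce to echelon form.
R2 ← R2 + (3/2)·R1: [0, 12, 9]
R3 ← R3 + R1: [0, 16, 12]
R3 ← R3 − (4/3)·R2: [0, 0, 0]
2 nonzero rows, so rank(P) = 2.
P has 3 columns; by rank–nullity, nullity = 3 − 2 = 1.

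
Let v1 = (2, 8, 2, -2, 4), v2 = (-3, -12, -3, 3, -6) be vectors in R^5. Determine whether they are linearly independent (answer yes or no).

Form the matrix with these vectors as rows and row reduce.
R2 ← R2 + (3/2)·R1: [0, 0, 0, 0, 0]
1 nonzero row, so the 2 vectors span a space of dimension 1.
Since 1 < 2, the vectors are linearly dependent.

no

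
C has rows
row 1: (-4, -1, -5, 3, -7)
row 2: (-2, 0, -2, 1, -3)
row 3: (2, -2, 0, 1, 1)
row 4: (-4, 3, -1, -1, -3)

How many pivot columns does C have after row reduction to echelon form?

2

Row reduce to echelon form.
R2 ← R2 − (1/2)·R1: [0, 1/2, 1/2, -1/2, 1/2]
R3 ← R3 + (1/2)·R1: [0, -5/2, -5/2, 5/2, -5/2]
R4 ← R4 − R1: [0, 4, 4, -4, 4]
R3 ← R3 + (5)·R2: [0, 0, 0, 0, 0]
R4 ← R4 − (8)·R2: [0, 0, 0, 0, 0]
Echelon form has 2 nonzero rows, so rank(C) = 2.
Each nonzero row contributes one pivot column: 2 pivot columns.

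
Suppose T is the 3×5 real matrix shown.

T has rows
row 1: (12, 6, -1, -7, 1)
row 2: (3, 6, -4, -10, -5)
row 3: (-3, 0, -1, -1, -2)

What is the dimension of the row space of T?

2

Row reduce to echelon form.
R2 ← R2 − (1/4)·R1: [0, 9/2, -15/4, -33/4, -21/4]
R3 ← R3 + (1/4)·R1: [0, 3/2, -5/4, -11/4, -7/4]
R3 ← R3 − (1/3)·R2: [0, 0, 0, 0, 0]
Echelon form has 2 nonzero rows, so rank(T) = 2.
The row space has dimension equal to the rank: 2.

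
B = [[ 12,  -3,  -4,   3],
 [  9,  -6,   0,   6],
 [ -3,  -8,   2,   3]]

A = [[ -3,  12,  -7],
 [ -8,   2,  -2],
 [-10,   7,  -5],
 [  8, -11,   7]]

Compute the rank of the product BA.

First compute BA:
[[ 52,  77, -37],
 [ 69,  30,  -9],
 [ 77, -71,  48]]
Now row reduce the product.
R2 ← R2 − (69/52)·R1: [0, -3753/52, 2085/52]
R3 ← R3 − (77/52)·R1: [0, -9621/52, 5345/52]
R3 ← R3 − (1069/417)·R2: [0, 0, 0]
2 nonzero rows, so rank(BA) = 2.

2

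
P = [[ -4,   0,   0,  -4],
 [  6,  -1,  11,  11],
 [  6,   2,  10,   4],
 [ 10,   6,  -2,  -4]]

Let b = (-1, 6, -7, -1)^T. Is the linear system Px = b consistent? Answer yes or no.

Row reduce the augmented matrix [P | b].
R2 ← R2 + (3/2)·R1: [0, -1, 11, 5, 9/2]
R3 ← R3 + (3/2)·R1: [0, 2, 10, -2, -17/2]
R4 ← R4 + (5/2)·R1: [0, 6, -2, -14, -7/2]
R3 ← R3 + (2)·R2: [0, 0, 32, 8, 1/2]
R4 ← R4 + (6)·R2: [0, 0, 64, 16, 47/2]
R4 ← R4 − (2)·R3: [0, 0, 0, 0, 45/2]
The echelon form has 4 nonzero rows; the last pivot sits in the augmented column, so rank(P) = 3 but rank([P|b]) = 4.
Since the ranks differ, the system is inconsistent.

no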